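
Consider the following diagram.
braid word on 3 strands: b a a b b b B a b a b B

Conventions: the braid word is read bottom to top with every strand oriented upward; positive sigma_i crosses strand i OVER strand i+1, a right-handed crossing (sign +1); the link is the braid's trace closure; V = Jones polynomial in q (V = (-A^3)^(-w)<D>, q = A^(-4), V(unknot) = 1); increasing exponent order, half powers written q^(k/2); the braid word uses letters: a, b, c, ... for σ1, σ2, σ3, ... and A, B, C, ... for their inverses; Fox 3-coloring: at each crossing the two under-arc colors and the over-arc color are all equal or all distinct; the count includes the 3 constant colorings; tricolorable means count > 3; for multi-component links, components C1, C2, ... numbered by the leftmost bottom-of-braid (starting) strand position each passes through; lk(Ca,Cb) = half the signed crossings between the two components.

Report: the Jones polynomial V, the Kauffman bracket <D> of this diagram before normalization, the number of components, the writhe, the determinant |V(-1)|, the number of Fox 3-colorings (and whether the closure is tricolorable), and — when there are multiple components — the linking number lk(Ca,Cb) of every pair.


V = q^3 + q^5 - q^8
<D> = -A^-8 + A^4 + A^12 (w = +8)
1 component over 12 crossings, w = +8
9 Fox colorings among 3^12, |V(-1)| = 3: tricolorable
why: free reduction leaves σ2 σ1 σ1 σ2 σ2 σ1 σ2 σ1 of the original 12 letters


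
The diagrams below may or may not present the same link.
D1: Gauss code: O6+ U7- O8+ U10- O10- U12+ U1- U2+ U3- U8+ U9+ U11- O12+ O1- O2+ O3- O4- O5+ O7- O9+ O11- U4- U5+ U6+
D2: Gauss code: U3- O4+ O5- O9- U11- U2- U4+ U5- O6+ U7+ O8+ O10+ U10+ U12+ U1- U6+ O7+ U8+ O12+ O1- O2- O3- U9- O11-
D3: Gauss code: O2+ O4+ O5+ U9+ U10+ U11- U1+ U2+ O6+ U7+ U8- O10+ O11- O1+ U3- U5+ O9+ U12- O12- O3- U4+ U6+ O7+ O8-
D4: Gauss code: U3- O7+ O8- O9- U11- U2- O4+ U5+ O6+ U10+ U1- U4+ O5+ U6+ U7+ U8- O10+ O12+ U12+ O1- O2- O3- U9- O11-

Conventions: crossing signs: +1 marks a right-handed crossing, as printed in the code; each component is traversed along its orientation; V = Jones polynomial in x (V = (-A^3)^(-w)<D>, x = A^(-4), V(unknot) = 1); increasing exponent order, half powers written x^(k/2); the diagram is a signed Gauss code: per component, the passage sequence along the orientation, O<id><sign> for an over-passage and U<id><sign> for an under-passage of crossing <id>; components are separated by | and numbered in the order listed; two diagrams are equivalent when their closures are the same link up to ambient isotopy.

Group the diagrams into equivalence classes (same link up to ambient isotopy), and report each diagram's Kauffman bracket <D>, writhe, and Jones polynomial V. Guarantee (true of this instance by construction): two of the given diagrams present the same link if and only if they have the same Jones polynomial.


classes: {D1} | {D2, D4} | {D3}
V(D1) = 1  [12 crossings, <D> = 1, w = 0]
D2 (bracket -A^-12 + A^-8 - A^-4 + 3 - A^4 + A^8 - A^12; 12 crossings at w = 0): V = -x^-3 + x^-2 - x^-1 + 3 - x + x^2 - x^3
D3 (bracket -A^-12 + A^-8 - A^-4 + 2 - A^4 + A^8; 12 crossings at w = +4): V = x - x^2 + 2x^3 - x^4 + x^5 - x^6
V(D4) = -x^-3 + x^-2 - x^-1 + 3 - x + x^2 - x^3  [12 crossings, <D> = -A^-12 + A^-8 - A^-4 + 3 - A^4 + A^8 - A^12, w = 0]
note: V(x) takes 3 values over 4 diagrams, fixing the grouping


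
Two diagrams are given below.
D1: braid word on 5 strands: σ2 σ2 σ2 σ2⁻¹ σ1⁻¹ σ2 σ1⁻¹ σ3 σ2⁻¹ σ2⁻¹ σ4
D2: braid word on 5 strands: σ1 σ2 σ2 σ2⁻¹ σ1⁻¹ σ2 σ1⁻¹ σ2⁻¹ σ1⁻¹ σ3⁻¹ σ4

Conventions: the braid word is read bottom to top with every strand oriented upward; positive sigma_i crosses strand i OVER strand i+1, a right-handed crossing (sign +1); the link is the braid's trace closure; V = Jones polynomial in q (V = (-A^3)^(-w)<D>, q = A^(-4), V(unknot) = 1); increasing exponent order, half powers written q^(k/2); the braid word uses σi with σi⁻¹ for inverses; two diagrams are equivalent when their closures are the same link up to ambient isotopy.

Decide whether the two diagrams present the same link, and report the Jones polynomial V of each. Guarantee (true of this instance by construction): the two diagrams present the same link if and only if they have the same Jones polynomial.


equivalent: yes
V(D1) = -q^(-5/2) - q^(-1/2)  (w +1, c 11, <D> = A^5 + A^13)
V(D2) = -q^(-5/2) - q^(-1/2)  (w -1, c 11, <D> = A^-1 + A^7)
why: D2 (11 crossings) and D1 (11) are Markov-related braid presentations


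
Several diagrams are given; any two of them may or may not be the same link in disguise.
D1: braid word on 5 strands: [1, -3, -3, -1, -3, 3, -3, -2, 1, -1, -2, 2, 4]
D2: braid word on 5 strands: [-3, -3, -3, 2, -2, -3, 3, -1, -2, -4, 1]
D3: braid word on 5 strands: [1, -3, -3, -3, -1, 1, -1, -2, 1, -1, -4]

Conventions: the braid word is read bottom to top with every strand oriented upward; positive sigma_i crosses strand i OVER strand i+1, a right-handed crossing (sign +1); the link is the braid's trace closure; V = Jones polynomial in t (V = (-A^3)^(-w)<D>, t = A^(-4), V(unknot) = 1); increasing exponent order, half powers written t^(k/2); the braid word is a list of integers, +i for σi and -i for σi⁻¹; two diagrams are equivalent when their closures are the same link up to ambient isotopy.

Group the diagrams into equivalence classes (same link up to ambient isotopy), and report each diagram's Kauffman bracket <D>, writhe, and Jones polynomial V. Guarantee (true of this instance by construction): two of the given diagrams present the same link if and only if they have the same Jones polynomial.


grouping into links: {D1, D2, D3}
V(D1) = t^(-9/2) - t^(-5/2) - t^(-3/2) - t^(-1/2)  (w -3, c 13, <D> = A^-7 + A^-3 + A - A^9)
V(D2) = t^(-9/2) - t^(-5/2) - t^(-3/2) - t^(-1/2)  (w -5, c 11, <D> = A^-13 + A^-9 + A^-5 - A^3)
V(D3) = t^(-9/2) - t^(-5/2) - t^(-3/2) - t^(-1/2)  [11 crossings, <D> = A^-13 + A^-9 + A^-5 - A^3, w = -5]
why: all 3 diagrams share one V(t), hence one class


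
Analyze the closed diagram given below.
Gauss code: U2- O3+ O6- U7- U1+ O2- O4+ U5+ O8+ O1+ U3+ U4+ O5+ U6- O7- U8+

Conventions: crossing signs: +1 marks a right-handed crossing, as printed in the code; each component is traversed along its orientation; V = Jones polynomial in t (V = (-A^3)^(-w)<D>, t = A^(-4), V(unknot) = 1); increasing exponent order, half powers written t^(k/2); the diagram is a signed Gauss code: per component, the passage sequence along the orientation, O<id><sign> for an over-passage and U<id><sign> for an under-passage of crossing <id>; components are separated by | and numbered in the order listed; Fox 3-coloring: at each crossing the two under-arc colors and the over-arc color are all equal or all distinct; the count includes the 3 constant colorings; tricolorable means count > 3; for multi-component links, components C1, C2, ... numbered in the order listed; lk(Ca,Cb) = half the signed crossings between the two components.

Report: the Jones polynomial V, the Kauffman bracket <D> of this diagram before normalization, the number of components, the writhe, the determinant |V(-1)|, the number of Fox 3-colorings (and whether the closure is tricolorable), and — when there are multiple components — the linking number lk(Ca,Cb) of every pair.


Jones polynomial: V(t) = -t^-1 + 2 - t + 2t^2 - t^3 + t^4 - t^5
<D> = -A^-14 + A^-10 - A^-6 + 2A^-2 - A^2 + 2A^6 - A^10; writhe +2
components 1, writhe +2 (8 crossings)
3-colorings: 9 of 3^8, det 9 — tricolorable
note: V spans 6 powers of t: at least 6 crossings in any diagram


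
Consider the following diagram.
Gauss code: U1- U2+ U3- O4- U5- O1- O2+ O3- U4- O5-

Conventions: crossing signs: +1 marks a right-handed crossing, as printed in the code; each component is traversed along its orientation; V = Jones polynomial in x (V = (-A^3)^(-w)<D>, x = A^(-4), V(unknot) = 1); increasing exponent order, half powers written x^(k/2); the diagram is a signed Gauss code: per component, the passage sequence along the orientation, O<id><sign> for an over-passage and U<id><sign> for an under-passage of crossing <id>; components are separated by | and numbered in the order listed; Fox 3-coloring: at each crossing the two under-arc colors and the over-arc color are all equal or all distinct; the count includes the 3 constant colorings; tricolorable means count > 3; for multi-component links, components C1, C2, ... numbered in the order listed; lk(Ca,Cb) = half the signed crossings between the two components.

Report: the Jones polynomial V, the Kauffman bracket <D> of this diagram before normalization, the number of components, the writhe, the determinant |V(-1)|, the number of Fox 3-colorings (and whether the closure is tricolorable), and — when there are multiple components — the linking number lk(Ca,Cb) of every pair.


V(x) = -x^-4 + x^-3 + x^-1
bracket: -A^-5 - A^3 + A^7, w = -3
1 component, writhe -3, over 5 crossings
det 3, colorings 9 of 3^5 — tricolorable
observation: the span of V is 3, forcing >= 3 crossings in any diagram


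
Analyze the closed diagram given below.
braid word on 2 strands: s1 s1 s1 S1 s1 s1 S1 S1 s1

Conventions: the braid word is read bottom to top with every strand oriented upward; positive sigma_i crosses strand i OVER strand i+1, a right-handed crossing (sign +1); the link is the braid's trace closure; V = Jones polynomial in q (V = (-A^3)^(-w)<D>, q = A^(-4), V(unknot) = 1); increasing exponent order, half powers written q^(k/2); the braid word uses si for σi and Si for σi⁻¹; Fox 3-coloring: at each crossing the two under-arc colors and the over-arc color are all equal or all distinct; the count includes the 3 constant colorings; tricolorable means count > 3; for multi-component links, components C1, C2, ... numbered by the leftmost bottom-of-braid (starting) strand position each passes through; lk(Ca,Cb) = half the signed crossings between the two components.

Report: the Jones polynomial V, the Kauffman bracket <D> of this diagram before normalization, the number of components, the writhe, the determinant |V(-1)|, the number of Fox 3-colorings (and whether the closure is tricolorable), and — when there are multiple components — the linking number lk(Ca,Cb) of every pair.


V(q) = q + q^3 - q^4
bracket: A^-7 - A^-3 - A^5, w = +3
1 component, writhe +3, over 9 crossings
det 3, colorings 9 of 3^9 — tricolorable
observation: w = +3 shifts under R1 moves; the (-A^3)^(-3) factor cancels that in V


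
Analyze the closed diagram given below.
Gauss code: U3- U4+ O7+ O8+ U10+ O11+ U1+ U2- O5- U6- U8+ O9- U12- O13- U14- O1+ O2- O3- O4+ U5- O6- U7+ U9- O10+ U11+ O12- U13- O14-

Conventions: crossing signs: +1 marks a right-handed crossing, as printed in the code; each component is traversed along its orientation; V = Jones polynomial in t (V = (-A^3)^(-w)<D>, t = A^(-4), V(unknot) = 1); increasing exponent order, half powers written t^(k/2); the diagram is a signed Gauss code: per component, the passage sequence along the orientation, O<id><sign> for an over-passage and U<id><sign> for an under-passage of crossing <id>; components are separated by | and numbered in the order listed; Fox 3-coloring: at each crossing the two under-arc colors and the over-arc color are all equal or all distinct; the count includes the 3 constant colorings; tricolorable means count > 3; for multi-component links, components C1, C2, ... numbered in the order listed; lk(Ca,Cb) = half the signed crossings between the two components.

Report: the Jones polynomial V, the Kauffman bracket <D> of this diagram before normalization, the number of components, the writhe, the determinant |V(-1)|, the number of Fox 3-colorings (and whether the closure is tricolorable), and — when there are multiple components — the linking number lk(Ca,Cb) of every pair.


V = -t^-6 + 2t^-5 - 4t^-4 + 5t^-3 - 4t^-2 + 5t^-1 - 3 + 2t - t^2
<D> = -A^-14 + 2A^-10 - 3A^-6 + 5A^-2 - 4A^2 + 5A^6 - 4A^10 + 2A^14 - A^18 (w = -2)
1 component over 14 crossings, w = -2
9 Fox colorings among 3^14, |V(-1)| = 27: tricolorable
why: V spans 8 powers of t: at least 8 crossings in any diagram


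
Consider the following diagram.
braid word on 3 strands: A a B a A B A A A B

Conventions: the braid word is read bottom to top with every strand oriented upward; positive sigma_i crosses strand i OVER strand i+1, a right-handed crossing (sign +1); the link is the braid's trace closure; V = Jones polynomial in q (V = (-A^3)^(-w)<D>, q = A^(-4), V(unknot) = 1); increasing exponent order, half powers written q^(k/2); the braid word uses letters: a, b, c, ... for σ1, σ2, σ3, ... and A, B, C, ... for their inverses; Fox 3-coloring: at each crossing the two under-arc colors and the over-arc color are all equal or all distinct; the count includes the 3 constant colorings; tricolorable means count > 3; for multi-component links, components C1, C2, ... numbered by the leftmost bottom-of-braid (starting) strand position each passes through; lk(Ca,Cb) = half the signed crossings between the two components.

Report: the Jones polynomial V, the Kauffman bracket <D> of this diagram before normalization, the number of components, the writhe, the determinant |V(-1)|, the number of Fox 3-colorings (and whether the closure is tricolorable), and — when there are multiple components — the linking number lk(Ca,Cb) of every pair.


V(q) = q^-8 - 2q^-7 + q^-6 - 2q^-5 + 2q^-4 + q^-2
bracket: A^-10 + 2A^-2 - 2A^2 + A^6 - 2A^10 + A^14, w = -6
1 component, writhe -6, over 10 crossings
det 9, colorings 27 of 3^10 — tricolorable
observation: w = -6 (over 10 crossings) is diagram-only; (-A^3)^(6) removes it from V


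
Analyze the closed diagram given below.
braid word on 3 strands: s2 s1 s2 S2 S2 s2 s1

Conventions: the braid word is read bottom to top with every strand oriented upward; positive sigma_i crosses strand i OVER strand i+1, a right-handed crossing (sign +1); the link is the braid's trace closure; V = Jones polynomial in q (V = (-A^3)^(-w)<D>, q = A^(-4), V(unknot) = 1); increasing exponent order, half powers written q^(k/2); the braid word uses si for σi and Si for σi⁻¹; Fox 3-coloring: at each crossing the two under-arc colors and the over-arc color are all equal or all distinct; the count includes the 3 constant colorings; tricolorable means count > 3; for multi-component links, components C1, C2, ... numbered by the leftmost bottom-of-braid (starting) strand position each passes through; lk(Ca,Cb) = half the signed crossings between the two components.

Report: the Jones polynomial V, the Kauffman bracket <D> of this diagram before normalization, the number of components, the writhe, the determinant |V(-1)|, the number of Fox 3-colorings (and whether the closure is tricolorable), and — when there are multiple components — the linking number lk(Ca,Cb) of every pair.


V = -q^(1/2) - q^(5/2)
<D> = A^-1 + A^7 (w = +3)
2 components over 7 crossings, w = +3
lk(C1,C2): +1
3 Fox colorings among 3^7, |V(-1)| = 2: not tricolorable
why: the span of V is 2, within the link bound 7 + 2 - 1


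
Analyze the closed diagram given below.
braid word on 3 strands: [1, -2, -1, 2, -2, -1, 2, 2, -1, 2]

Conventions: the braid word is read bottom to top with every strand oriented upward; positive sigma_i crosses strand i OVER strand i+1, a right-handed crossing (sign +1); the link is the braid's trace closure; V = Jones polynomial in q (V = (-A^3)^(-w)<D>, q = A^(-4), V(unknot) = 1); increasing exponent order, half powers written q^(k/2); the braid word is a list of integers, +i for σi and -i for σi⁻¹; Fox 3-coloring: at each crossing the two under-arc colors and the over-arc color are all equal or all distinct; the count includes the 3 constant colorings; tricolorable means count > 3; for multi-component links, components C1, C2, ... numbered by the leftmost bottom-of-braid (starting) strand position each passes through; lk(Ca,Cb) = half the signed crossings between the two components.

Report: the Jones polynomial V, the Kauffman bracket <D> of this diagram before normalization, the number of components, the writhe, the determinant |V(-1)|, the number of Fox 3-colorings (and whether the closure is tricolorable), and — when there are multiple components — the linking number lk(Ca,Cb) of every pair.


Jones polynomial: V(q) = -q^-3 + 2q^-2 - 2q^-1 + 3 - 2q + 2q^2 - q^3
<D> = -A^-12 + 2A^-8 - 2A^-4 + 3 - 2A^4 + 2A^8 - A^12; writhe 0
components 1, writhe 0 (10 crossings)
3-colorings: 3 of 3^10, det 13 — not tricolorable
note: det 13 = |V(-1)|; not divisible by 3, so not tricolorable


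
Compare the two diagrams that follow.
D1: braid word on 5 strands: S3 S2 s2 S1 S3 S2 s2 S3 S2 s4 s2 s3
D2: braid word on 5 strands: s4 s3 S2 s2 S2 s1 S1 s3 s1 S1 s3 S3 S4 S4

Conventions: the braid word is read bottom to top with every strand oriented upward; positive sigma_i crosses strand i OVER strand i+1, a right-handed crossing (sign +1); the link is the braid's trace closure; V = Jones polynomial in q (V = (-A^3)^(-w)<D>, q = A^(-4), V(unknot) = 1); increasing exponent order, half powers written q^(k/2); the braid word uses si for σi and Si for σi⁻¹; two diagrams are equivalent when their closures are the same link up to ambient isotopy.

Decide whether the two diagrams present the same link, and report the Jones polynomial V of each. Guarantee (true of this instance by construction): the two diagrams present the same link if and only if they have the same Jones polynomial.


same link: no
V(D1) = q^-3 + q^-2 + q^-1 + 1  [12 crossings, <D> = A^-6 + A^-2 + A^2 + A^6, w = -2]
V(D2) = 1 + q + q^2 + q^3  [14 crossings, <D> = A^-12 + A^-8 + A^-4 + 1, w = 0]
insight: 2 classes among 2 diagrams; unequal V(q) rules out equality


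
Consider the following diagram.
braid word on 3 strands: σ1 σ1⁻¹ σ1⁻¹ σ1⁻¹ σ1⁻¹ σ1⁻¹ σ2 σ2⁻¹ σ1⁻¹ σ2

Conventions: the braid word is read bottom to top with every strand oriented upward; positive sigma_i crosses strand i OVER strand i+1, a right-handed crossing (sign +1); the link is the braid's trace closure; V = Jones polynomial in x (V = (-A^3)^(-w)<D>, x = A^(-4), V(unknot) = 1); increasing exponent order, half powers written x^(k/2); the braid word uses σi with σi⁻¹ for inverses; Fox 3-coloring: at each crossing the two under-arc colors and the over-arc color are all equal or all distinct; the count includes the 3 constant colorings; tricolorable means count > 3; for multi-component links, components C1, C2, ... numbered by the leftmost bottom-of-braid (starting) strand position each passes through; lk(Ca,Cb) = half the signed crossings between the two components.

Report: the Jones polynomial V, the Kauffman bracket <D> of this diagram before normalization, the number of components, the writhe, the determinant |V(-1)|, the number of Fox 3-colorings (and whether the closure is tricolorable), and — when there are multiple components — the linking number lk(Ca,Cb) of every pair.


Jones polynomial: V(x) = -x^-7 + x^-6 - x^-5 + x^-4 + x^-2
<D> = A^-4 + A^4 - A^8 + A^12 - A^16; writhe -4
components 1, writhe -4 (10 crossings)
3-colorings: 3 of 3^10, det 5 — not tricolorable
note: det 5 = |V(-1)|; not divisible by 3, so not tricolorable


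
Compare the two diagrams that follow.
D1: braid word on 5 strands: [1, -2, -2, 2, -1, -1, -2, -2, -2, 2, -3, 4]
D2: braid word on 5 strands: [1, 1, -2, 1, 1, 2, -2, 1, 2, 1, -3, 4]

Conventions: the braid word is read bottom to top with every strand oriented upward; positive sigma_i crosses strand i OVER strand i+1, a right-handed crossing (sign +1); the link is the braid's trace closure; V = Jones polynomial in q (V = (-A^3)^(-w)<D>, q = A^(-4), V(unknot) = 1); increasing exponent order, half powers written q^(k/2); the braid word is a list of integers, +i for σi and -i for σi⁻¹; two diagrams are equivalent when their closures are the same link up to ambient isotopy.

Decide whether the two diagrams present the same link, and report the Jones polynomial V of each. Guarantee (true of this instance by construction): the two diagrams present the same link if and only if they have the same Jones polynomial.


equivalent: no
D1 (bracket A^-8 - A^-4 + 2 - A^4 + A^8 - A^12; 12 crossings at w = -4): V = -q^-6 + q^-5 - q^-4 + 2q^-3 - q^-2 + q^-1
V(D2) = q^2 + 2q^4 - 2q^5 + q^6 - 2q^7 + q^8  [12 crossings, <D> = A^-14 - 2A^-10 + A^-6 - 2A^-2 + 2A^2 + A^10, w = +6]
observation: 2 values of V(q) split the 2 diagrams


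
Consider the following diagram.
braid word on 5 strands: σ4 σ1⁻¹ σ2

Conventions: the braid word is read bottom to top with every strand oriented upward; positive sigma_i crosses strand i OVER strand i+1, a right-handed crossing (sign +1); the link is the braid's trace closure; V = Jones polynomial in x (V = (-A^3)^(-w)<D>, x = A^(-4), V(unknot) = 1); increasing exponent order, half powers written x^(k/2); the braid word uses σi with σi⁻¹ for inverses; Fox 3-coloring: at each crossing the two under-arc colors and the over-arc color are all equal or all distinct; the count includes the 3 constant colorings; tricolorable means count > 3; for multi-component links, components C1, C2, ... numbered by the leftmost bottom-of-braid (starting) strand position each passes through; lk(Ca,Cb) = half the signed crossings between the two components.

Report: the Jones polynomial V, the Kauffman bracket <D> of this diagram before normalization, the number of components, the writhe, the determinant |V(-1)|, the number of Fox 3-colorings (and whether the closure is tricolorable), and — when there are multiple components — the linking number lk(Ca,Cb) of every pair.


V = -x^(-1/2) - x^(1/2)
<D> = A + A^5 (w = +1)
2 components over 3 crossings, w = +1
lk(C1,C2): 0
9 Fox colorings among 3^3, |V(-1)| = 0: tricolorable
why: det 0 = |V(-1)|; divisible by 3, so tricolorable


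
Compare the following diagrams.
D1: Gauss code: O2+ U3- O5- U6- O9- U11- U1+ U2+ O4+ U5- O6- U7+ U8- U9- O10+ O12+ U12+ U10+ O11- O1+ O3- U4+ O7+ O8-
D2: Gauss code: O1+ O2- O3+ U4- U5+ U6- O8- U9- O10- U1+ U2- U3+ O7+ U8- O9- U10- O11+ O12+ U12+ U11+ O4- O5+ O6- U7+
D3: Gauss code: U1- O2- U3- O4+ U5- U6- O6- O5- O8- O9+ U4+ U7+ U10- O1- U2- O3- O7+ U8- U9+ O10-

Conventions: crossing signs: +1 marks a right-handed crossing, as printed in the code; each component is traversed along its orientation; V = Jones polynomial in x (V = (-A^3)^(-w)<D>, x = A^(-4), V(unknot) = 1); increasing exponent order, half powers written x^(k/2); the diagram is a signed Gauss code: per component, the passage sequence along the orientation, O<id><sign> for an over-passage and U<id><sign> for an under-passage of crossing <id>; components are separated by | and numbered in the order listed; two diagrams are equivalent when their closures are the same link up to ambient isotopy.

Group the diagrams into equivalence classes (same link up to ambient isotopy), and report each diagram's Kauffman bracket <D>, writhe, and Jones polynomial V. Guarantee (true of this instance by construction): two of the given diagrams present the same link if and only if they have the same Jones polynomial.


classes: {D1, D2} | {D3}
V(D1) = x^-5 - 2x^-4 + 2x^-3 - 2x^-2 + 2x^-1 - 1 + x  [12 crossings, <D> = A^-4 - 1 + 2A^4 - 2A^8 + 2A^12 - 2A^16 + A^20, w = 0]
V(D2) = x^-5 - 2x^-4 + 2x^-3 - 2x^-2 + 2x^-1 - 1 + x  [12 crossings, <D> = A^-4 - 1 + 2A^4 - 2A^8 + 2A^12 - 2A^16 + A^20, w = 0]
V(D3) = -x^-4 + x^-3 + x^-1  (w -4, c 10, <D> = A^-8 + 1 - A^4)
insight: comparing 3 Jones polynomials yields 2 groups


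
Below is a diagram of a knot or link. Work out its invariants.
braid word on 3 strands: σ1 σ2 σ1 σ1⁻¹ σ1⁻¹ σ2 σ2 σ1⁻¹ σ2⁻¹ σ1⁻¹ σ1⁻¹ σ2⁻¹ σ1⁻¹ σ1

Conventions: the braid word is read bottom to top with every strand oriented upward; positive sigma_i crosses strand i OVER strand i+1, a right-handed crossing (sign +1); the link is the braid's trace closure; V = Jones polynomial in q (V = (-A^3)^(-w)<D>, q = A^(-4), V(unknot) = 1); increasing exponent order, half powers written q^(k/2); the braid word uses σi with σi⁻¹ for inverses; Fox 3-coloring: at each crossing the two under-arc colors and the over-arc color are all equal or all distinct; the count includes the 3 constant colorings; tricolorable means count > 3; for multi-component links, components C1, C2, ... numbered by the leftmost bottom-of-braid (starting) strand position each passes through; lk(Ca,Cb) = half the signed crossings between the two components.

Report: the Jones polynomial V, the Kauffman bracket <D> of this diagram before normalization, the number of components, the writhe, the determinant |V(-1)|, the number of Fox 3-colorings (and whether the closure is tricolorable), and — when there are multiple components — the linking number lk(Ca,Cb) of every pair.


Jones polynomial: V(q) = -q^-4 + q^-3 + q^-1
<D> = A^-2 + A^6 - A^10; writhe -2
components 1, writhe -2 (14 crossings)
3-colorings: 9 of 3^14, det 3 — tricolorable
note: det 3 = |V(-1)|; divisible by 3, so tricolorable


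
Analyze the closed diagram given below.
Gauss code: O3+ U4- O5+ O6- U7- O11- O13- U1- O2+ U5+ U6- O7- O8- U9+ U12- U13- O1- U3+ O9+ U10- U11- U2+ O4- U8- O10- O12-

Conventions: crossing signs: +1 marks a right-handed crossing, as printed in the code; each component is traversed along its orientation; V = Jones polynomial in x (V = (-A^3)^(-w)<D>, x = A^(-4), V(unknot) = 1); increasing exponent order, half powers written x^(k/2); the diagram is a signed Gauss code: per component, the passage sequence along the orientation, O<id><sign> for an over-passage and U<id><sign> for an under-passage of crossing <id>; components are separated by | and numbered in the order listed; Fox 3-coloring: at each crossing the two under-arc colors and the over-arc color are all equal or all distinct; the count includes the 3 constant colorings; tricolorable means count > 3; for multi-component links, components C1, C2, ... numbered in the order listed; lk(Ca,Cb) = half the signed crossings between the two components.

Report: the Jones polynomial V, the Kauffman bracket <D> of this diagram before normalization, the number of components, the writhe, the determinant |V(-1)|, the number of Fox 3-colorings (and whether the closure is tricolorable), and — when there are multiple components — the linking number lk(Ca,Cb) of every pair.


V = -x^-6 + x^-5 - x^-4 + 2x^-3 - x^-2 + x^-1
<D> = -A^-11 + A^-7 - 2A^-3 + A - A^5 + A^9 (w = -5)
1 component over 13 crossings, w = -5
3 Fox colorings among 3^13, |V(-1)| = 7: not tricolorable
why: V spans 5 powers of x: at least 5 crossings in any diagram


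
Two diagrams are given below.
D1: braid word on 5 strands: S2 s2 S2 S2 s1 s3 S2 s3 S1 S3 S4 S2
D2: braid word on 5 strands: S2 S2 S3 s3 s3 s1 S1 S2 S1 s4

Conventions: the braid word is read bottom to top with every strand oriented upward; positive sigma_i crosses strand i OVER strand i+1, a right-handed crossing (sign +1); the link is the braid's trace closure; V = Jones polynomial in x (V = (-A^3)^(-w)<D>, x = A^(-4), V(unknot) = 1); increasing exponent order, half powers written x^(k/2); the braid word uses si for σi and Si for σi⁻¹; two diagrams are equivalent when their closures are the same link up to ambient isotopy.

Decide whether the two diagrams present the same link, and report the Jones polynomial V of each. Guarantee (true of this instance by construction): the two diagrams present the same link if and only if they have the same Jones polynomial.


equivalent: yes
V(D1) = -x^-4 + x^-3 + x^-1  (w -4, c 12, <D> = A^-8 + 1 - A^4)
V(D2) = -x^-4 + x^-3 + x^-1  (w -2, c 10, <D> = A^-2 + A^6 - A^10)
why: D2 (10 crossings) and D1 (12) are Markov-related braid presentations


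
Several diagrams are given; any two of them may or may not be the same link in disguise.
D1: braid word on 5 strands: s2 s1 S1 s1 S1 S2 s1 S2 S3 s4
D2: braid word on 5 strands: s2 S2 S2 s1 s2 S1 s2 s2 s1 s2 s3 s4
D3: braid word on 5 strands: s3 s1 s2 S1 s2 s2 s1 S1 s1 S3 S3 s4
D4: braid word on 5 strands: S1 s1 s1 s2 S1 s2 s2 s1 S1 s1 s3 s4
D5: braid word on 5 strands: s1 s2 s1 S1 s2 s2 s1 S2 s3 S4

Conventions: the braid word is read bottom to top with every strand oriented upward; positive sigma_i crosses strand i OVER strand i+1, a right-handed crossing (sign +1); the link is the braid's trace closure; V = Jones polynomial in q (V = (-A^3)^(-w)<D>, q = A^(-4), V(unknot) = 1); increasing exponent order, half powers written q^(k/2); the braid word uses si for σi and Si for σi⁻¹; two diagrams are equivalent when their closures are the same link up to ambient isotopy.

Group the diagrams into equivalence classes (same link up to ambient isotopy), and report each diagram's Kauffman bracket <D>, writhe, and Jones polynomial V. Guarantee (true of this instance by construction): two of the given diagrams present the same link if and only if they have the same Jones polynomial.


equivalence classes: {D1} | {D2, D3, D4, D5}
D1 (bracket 1; 10 crossings at w = 0): V = 1
V(D2) = q - q^2 + 2q^3 - q^4 + q^5 - q^6  (w +6, c 12, <D> = -A^-6 + A^-2 - A^2 + 2A^6 - A^10 + A^14)
V(D3) = q - q^2 + 2q^3 - q^4 + q^5 - q^6  [12 crossings, <D> = -A^-12 + A^-8 - A^-4 + 2 - A^4 + A^8, w = +4]
V(D4) = q - q^2 + 2q^3 - q^4 + q^5 - q^6  [12 crossings, <D> = -A^-6 + A^-2 - A^2 + 2A^6 - A^10 + A^14, w = +6]
V(D5) = q - q^2 + 2q^3 - q^4 + q^5 - q^6  [10 crossings, <D> = -A^-12 + A^-8 - A^-4 + 2 - A^4 + A^8, w = +4]
observation: V(q) takes 2 values over 5 diagrams, fixing the grouping


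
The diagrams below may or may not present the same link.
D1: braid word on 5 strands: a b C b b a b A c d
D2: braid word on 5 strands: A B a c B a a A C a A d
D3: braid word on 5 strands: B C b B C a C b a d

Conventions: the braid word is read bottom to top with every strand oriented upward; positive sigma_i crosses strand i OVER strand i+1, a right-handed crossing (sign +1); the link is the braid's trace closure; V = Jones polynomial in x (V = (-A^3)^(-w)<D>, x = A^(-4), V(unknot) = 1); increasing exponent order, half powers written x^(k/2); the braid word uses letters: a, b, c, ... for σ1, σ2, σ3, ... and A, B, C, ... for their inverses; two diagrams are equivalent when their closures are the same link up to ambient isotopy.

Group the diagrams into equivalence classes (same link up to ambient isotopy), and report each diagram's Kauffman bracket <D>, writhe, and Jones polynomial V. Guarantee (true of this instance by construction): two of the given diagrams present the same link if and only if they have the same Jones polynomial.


classes: {D1} | {D2} | {D3}
V(D1) = x + x^3 - x^4  [10 crossings, <D> = -A^2 + A^6 + A^14, w = +6]
V(D2) = 1  [12 crossings, <D> = 1, w = 0]
V(D3) = -x^-4 + x^-3 + x^-1  [10 crossings, <D> = A^4 + A^12 - A^16, w = 0]
note: comparing 3 Jones polynomials yields 3 groups


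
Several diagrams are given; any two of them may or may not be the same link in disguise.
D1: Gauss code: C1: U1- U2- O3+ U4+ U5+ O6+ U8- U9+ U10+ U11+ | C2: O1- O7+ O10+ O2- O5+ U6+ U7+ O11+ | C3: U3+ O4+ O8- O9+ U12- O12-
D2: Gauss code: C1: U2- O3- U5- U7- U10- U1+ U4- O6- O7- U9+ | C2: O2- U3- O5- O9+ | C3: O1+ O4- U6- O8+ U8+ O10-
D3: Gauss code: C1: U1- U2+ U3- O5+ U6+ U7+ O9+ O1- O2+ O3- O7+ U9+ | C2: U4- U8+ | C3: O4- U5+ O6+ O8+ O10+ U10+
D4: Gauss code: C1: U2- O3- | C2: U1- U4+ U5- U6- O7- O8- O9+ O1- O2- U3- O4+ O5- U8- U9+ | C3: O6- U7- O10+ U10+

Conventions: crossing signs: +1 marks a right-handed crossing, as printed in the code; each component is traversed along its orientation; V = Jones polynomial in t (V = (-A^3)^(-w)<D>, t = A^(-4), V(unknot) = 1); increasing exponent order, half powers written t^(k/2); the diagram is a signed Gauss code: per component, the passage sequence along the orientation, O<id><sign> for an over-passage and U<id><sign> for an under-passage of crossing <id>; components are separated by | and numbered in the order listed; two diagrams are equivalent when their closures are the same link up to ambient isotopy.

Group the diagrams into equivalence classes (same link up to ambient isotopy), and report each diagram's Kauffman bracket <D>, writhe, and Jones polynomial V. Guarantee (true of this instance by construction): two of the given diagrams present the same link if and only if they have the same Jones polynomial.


classes: {D1} | {D2, D4} | {D3}
V(D1) = t + 2t^3 + t^5  [12 crossings, <D> = A^-8 + 2 + A^8, w = +4]
V(D2) = t^-5 + 2t^-3 + t^-1  [10 crossings, <D> = A^-8 + 2 + A^8, w = -4]
V(D3) = 1 + t + t^2 + t^3  [10 crossings, <D> = 1 + A^4 + A^8 + A^12, w = +4]
D4 (bracket A^-8 + 2 + A^8; 10 crossings at w = -4): V = t^-5 + 2t^-3 + t^-1
insight: V(t) takes 3 values over 4 diagrams, fixing the grouping


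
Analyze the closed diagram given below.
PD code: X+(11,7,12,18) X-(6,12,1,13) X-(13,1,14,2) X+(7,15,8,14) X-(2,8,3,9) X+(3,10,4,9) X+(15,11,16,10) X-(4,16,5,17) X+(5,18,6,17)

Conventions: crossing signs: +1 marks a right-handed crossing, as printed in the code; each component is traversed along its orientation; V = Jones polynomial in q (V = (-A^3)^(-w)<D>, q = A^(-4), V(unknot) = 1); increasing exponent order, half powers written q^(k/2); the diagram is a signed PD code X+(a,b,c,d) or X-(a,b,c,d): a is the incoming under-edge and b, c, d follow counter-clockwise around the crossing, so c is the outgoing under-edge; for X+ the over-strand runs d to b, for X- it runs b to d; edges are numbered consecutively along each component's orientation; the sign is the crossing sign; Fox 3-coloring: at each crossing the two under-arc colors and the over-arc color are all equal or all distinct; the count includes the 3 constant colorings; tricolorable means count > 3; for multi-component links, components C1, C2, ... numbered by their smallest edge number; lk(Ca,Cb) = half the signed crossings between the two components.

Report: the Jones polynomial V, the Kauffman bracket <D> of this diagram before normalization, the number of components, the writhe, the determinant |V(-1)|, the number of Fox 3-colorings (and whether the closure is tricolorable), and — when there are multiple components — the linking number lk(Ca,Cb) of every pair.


Jones polynomial: V(q) = -q^(-3/2) - 2q^(1/2) + q^(3/2) - q^(5/2) + q^(7/2)
<D> = -A^-11 + A^-7 - A^-3 + 2A + A^9; writhe +1
components 2, writhe +1 (9 crossings)
linking number lk(C1,C2) = -1
3-colorings: 9 of 3^9, det 6 — tricolorable
note: span 5 respects span(V) <= c + mu - 1 = 10 for this 2-component diagram


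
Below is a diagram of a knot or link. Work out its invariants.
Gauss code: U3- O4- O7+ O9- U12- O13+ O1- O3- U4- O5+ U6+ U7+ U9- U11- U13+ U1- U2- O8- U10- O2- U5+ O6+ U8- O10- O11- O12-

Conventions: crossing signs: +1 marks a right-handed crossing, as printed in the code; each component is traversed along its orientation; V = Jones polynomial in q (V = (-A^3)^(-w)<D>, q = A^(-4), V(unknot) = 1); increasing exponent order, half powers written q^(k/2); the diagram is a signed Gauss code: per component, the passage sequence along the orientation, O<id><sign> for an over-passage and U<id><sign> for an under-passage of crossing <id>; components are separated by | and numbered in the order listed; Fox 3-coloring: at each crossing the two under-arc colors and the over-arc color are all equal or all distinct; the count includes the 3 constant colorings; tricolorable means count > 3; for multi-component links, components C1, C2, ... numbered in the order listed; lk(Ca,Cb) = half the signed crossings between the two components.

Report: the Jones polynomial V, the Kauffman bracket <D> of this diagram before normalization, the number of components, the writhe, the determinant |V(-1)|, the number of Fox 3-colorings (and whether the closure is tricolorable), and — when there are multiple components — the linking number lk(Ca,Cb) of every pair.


V(q) = -q^-4 + q^-3 + q^-1
bracket: -A^-11 - A^-3 + A, w = -5
1 component, writhe -5, over 13 crossings
det 3, colorings 9 of 3^13 — tricolorable
observation: w = -5 (over 13 crossings) is diagram-only; (-A^3)^(5) removes it from V


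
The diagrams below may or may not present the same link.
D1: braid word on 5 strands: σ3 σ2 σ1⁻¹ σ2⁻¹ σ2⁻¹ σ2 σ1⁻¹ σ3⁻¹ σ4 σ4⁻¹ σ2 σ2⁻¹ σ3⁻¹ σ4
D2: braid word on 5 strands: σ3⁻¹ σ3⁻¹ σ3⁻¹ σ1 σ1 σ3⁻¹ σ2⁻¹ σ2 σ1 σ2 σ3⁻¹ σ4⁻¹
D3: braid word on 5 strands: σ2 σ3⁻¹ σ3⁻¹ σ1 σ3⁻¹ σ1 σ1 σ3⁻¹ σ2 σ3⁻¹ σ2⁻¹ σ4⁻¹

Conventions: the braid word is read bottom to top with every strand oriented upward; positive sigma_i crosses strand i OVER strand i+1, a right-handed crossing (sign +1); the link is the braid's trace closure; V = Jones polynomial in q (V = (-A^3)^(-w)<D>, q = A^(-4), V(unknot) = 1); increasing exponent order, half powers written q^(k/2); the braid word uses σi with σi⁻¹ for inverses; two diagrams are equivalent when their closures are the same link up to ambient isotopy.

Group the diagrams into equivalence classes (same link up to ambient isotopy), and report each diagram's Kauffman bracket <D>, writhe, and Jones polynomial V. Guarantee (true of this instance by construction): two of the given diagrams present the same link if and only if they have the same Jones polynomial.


classes: {D1} | {D2, D3}
V(D1) = 1  [14 crossings, <D> = A^-6, w = -2]
V(D2) = -q^-6 + q^-5 - 2q^-4 + 3q^-3 - 2q^-2 + 3q^-1 - 1 + q - q^2  (w -2, c 12, <D> = -A^-14 + A^-10 - A^-6 + 3A^-2 - 2A^2 + 3A^6 - 2A^10 + A^14 - A^18)
V(D3) = -q^-6 + q^-5 - 2q^-4 + 3q^-3 - 2q^-2 + 3q^-1 - 1 + q - q^2  [12 crossings, <D> = -A^-14 + A^-10 - A^-6 + 3A^-2 - 2A^2 + 3A^6 - 2A^10 + A^14 - A^18, w = -2]
note: V(q) takes 2 values over 3 diagrams, fixing the grouping


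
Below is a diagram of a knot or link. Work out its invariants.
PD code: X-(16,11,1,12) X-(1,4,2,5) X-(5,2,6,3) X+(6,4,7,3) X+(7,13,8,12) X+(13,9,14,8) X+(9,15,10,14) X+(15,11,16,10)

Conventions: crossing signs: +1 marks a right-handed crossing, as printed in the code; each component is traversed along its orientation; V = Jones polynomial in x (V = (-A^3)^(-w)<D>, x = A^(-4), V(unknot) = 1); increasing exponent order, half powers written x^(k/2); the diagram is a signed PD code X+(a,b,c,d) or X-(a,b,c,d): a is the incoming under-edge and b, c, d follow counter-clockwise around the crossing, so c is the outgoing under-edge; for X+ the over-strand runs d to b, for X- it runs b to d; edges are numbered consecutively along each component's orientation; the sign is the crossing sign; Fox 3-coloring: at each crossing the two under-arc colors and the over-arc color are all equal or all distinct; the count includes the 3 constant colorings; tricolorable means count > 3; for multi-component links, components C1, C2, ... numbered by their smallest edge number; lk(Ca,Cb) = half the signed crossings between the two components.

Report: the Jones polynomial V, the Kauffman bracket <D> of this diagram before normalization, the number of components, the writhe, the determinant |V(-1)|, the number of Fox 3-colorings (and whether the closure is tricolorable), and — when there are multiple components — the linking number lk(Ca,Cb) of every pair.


V = x + x^3 - x^4
<D> = -A^-10 + A^-6 + A^2 (w = +2)
1 component over 8 crossings, w = +2
9 Fox colorings among 3^8, |V(-1)| = 3: tricolorable
why: w = +2 (over 8 crossings) is diagram-only; (-A^3)^(-2) removes it from V


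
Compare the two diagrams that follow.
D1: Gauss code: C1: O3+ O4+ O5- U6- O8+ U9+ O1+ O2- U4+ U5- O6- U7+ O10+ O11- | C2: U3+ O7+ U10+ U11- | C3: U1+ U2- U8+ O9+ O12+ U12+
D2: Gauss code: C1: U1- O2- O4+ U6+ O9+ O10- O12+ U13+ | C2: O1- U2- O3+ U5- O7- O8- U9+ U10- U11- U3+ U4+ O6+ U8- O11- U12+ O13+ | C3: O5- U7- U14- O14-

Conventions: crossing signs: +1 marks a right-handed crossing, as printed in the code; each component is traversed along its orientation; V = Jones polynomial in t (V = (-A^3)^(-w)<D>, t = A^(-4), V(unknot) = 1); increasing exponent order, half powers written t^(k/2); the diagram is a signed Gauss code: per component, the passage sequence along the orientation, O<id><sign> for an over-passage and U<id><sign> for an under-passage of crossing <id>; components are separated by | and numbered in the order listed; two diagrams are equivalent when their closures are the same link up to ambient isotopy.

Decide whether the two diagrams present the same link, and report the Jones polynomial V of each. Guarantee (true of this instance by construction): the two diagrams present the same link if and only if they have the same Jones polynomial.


same link: no
V(D1) = t + 2t^3 + t^5  [12 crossings, <D> = A^-8 + 2 + A^8, w = +4]
D2 (bracket A^-14 + 2A^-6 + A^2; 14 crossings at w = -2): V = t^-2 + 2 + t^2
note: 2 classes among 2 diagrams; unequal V(t) rules out equality
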